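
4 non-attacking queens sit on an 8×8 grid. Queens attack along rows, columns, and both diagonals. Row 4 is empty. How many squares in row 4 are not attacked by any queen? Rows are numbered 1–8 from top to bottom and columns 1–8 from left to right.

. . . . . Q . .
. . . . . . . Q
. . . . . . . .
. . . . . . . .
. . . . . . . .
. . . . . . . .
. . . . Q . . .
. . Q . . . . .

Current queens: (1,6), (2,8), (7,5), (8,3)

2

(1,6) attacks row 4 at column 6 and diagonals 3.
(2,8) attacks row 4 at column 8 and diagonals 6.
(7,5) attacks row 4 at column 5 and diagonals 2, 8.
(8,3) attacks row 4 at column 3 and diagonals 7.
Attacked columns: {2, 3, 5, 6, 7, 8}. Safe: {1, 4}.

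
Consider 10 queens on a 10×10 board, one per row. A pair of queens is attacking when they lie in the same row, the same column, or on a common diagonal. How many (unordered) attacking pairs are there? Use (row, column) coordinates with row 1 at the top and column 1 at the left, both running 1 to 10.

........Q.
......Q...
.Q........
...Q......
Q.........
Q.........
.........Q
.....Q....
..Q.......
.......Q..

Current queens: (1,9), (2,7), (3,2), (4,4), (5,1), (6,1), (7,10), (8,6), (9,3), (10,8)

2

Same column: (5,1)–(6,1) (column 1).
Same diagonal: (8,6)–(10,8) (|8−10| = |6−8| = 2).
Total attacking pairs: 2.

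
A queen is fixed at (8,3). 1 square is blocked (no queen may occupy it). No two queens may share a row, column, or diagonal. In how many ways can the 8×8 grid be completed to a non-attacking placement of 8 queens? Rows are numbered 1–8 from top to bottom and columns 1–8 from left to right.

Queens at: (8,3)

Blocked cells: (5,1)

12

Branch on row 1: col 1 → 2; col 2 → 0; col 4 → 2; col 5 → 4; col 6 → 4; col 7 → 0; col 8 → 0.
Sum: 2 + 0 + 2 + 4 + 4 + 0 + 0 = 12.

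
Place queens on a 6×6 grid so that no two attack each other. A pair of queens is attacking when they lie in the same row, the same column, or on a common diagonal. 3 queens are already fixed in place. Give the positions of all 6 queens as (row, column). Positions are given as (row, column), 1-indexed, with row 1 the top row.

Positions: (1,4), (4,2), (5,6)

Row 2: attacked by (1,4)→{3,4,5}; (4,2)→{2,4}; (5,6)→{3,6}. Safe: 1. Place at column 1.
Row 3: attacked by (1,4)→{2,4,6}; (2,1)→{1,2}; (4,2)→{1,2,3}; (5,6)→{4,6}. Safe: 5. Place at column 5.
Row 6: attacked by (1,4)→{4}; (2,1)→{1,5}; (3,5)→{2,5}; (4,2)→{2,4}; (5,6)→{5,6}. Safe: 3. Place at column 3.
Columns [4, 1, 5, 2, 6, 3], r−c [-3, 1, -2, 2, -1, 3], r+c [5, 3, 8, 6, 11, 9] are all distinct, so no two queens attack.

(1,4) (2,1) (3,5) (4,2) (5,6) (6,3)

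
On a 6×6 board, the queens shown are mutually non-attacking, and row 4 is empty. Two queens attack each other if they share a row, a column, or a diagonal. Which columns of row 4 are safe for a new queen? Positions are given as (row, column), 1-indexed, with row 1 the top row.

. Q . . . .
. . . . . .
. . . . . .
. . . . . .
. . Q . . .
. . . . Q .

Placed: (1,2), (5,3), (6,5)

(1,2) attacks row 4 at column 2 and diagonals 5.
(5,3) attacks row 4 at column 3 and diagonals 2, 4.
(6,5) attacks row 4 at column 5 and diagonals 3.
Attacked columns: {2, 3, 4, 5}. Safe: {1, 6}.

columns 1, 6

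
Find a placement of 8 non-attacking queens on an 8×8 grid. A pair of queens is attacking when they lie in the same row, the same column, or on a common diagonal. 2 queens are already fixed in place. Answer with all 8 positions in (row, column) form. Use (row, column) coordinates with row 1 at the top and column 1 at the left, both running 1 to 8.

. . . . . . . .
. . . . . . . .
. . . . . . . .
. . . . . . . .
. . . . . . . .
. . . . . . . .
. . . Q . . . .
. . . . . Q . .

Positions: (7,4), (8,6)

Row 1: attacked by (7,4)→{4}; (8,6)→{6}. Safe: 1, 2, 3, 5, 7, 8. Place at column 8.
Row 2: attacked by (1,8)→{7,8}; (7,4)→{4}; (8,6)→{6}. Safe: 1, 2, 3, 5. Place at column 2.
Row 3: attacked by (1,8)→{6,8}; (2,2)→{1,2,3}; (7,4)→{4,8}; (8,6)→{1,6}. Safe: 5, 7. Place at column 5.
Row 4: attacked by (1,8)→{5,8}; (2,2)→{2,4}; (3,5)→{4,5,6}; (7,4)→{1,4,7}; (8,6)→{2,6}. Safe: 3. Place at column 3.
Row 5: attacked by (1,8)→{4,8}; (2,2)→{2,5}; (3,5)→{3,5,7}; (4,3)→{2,3,4}; (7,4)→{2,4,6}; (8,6)→{3,6}. Safe: 1. Place at column 1.
Row 6: attacked by (1,8)→{3,8}; (2,2)→{2,6}; (3,5)→{2,5,8}; (4,3)→{1,3,5}; (5,1)→{1,2}; (7,4)→{3,4,5}; (8,6)→{4,6,8}. Safe: 7. Place at column 7.
Columns [8, 2, 5, 3, 1, 7, 4, 6], r−c [-7, 0, -2, 1, 4, -1, 3, 2], r+c [9, 4, 8, 7, 6, 13, 11, 14] are all distinct, so no two queens attack.

(1,8) (2,2) (3,5) (4,3) (5,1) (6,7) (7,4) (8,6)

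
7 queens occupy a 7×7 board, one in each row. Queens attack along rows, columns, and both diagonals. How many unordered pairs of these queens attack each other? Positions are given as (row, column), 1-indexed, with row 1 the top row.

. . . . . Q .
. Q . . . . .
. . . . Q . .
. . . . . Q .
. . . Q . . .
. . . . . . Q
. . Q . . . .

3

Same column: (1,6)–(4,6) (column 6).
Same diagonal: (3,5)–(4,6) (|3−4| = |5−6| = 1); (4,6)–(7,3) (|4−7| = |6−3| = 3).
Total attacking pairs: 3.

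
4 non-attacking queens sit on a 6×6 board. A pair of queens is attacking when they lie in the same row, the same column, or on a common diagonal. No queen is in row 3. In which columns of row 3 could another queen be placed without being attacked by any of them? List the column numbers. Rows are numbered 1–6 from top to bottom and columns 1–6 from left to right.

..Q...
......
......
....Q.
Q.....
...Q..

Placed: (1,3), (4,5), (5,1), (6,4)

(1,3) attacks row 3 at column 3 and diagonals 1, 5.
(4,5) attacks row 3 at column 5 and diagonals 4, 6.
(5,1) attacks row 3 at column 1 and diagonals 3.
(6,4) attacks row 3 at column 4 and diagonals 1.
Attacked columns: {1, 3, 4, 5, 6}. Safe: {2}.

columns 2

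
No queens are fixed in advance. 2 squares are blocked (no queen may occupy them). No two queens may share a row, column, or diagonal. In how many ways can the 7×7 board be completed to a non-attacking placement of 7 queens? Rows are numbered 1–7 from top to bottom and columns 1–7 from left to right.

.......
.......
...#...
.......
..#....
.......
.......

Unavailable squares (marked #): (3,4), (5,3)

31

Branch on row 1: col 1 → 2; col 2 → 6; col 3 → 5; col 4 → 5; col 5 → 4; col 6 → 6; col 7 → 3.
Sum: 2 + 6 + 5 + 5 + 4 + 6 + 3 = 31.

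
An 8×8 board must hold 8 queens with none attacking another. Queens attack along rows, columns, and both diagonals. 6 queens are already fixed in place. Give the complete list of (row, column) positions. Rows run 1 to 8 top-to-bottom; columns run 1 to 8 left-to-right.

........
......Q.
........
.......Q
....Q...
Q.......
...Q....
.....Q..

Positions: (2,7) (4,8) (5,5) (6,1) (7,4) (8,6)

(1,3) (2,7) (3,2) (4,8) (5,5) (6,1) (7,4) (8,6)

Row 1: attacked by (2,7)→{6,7,8}; (4,8)→{5,8}; (5,5)→{1,5}; (6,1)→{1,6}; (7,4)→{4}; (8,6)→{6}. Safe: 2, 3. Place at column 3.
Row 3: attacked by (1,3)→{1,3,5}; (2,7)→{6,7,8}; (4,8)→{7,8}; (5,5)→{3,5,7}; (6,1)→{1,4}; (7,4)→{4,8}; (8,6)→{1,6}. Safe: 2. Place at column 2.
Columns [3, 7, 2, 8, 5, 1, 4, 6], r−c [-2, -5, 1, -4, 0, 5, 3, 2], r+c [4, 9, 5, 12, 10, 7, 11, 14] are all distinct, so no two queens attack.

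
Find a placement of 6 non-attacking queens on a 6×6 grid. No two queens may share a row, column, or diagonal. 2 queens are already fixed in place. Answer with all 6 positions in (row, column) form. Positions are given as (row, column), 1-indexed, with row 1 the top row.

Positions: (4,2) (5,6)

(1,4) (2,1) (3,5) (4,2) (5,6) (6,3)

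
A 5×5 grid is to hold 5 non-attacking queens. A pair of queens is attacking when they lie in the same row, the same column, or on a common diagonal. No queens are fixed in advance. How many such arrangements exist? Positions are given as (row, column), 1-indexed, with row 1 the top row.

10

Branch on row 1: col 1 → 2; col 2 → 2; col 3 → 2; col 4 → 2; col 5 → 2.
Sum: 2 + 2 + 2 + 2 + 2 = 10.
(This is the classic 5-queens count.)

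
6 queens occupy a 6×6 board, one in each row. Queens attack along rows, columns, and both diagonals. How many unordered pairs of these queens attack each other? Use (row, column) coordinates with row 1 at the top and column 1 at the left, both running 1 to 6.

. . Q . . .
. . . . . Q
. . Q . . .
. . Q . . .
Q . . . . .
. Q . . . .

Same column: (1,3)–(3,3) (column 3); (1,3)–(4,3) (column 3); (3,3)–(4,3) (column 3).
Same diagonal: (2,6)–(6,2) (|2−6| = |6−2| = 4); (3,3)–(5,1) (|3−5| = |3−1| = 2); (5,1)–(6,2) (|5−6| = |1−2| = 1).
Total attacking pairs: 6.

6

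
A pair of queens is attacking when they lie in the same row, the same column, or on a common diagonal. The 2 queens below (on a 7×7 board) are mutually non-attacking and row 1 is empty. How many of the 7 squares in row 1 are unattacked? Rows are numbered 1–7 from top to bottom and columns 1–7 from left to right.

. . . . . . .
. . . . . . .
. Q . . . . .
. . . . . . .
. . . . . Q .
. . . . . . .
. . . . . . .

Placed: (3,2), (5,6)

4

(3,2) attacks row 1 at column 2 and diagonals 4.
(5,6) attacks row 1 at column 6 and diagonals 2.
Attacked columns: {2, 4, 6}. Safe: {1, 3, 5, 7}.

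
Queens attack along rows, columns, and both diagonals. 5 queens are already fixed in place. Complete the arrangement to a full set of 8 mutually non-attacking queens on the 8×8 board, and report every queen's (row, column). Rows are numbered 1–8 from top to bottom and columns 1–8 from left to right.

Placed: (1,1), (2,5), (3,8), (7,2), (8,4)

(1,1) (2,5) (3,8) (4,6) (5,3) (6,7) (7,2) (8,4)

Row 4: attacked by (1,1)→{1,4}; (2,5)→{3,5,7}; (3,8)→{7,8}; (7,2)→{2,5}; (8,4)→{4,8}. Safe: 6. Place at column 6.
Row 5: attacked by (1,1)→{1,5}; (2,5)→{2,5,8}; (3,8)→{6,8}; (4,6)→{5,6,7}; (7,2)→{2,4}; (8,4)→{1,4,7}. Safe: 3. Place at column 3.
Row 6: attacked by (1,1)→{1,6}; (2,5)→{1,5}; (3,8)→{5,8}; (4,6)→{4,6,8}; (5,3)→{2,3,4}; (7,2)→{1,2,3}; (8,4)→{2,4,6}. Safe: 7. Place at column 7.
Columns [1, 5, 8, 6, 3, 7, 2, 4], r−c [0, -3, -5, -2, 2, -1, 5, 4], r+c [2, 7, 11, 10, 8, 13, 9, 12] are all distinct, so no two queens attack.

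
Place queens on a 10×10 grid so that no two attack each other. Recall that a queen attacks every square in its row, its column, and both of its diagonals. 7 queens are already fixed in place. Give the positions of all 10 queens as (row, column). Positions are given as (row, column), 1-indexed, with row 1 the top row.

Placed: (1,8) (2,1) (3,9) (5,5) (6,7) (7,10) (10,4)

(1,8) (2,1) (3,9) (4,2) (5,5) (6,7) (7,10) (8,3) (9,6) (10,4)

Row 4: attacked by (1,8)→{5,8}; (2,1)→{1,3}; (3,9)→{8,9,10}; (5,5)→{4,5,6}; (6,7)→{5,7,9}; (7,10)→{7,10}; (10,4)→{4,10}. Safe: 2. Place at column 2.
Row 8: attacked by (1,8)→{1,8}; (2,1)→{1,7}; (3,9)→{4,9}; (4,2)→{2,6}; (5,5)→{2,5,8}; (6,7)→{5,7,9}; (7,10)→{9,10}; (10,4)→{2,4,6}. Safe: 3. Place at column 3.
Row 9: attacked by (1,8)→{8}; (2,1)→{1,8}; (3,9)→{3,9}; (4,2)→{2,7}; (5,5)→{1,5,9}; (6,7)→{4,7,10}; (7,10)→{8,10}; (8,3)→{2,3,4}; (10,4)→{3,4,5}. Safe: 6. Place at column 6.
Columns [8, 1, 9, 2, 5, 7, 10, 3, 6, 4], r−c [-7, 1, -6, 2, 0, -1, -3, 5, 3, 6], r+c [9, 3, 12, 6, 10, 13, 17, 11, 15, 14] are all distinct, so no two queens attack.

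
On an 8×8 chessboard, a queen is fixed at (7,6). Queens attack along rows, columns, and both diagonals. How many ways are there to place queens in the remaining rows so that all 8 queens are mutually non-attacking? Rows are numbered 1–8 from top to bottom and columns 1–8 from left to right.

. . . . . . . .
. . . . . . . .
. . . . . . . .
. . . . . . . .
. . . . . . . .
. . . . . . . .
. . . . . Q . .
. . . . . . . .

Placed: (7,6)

Branch on row 1: col 1 → 1; col 2 → 3; col 3 → 0; col 4 → 3; col 5 → 6; col 7 → 1; col 8 → 0.
Sum: 1 + 3 + 0 + 3 + 6 + 1 + 0 = 14.

14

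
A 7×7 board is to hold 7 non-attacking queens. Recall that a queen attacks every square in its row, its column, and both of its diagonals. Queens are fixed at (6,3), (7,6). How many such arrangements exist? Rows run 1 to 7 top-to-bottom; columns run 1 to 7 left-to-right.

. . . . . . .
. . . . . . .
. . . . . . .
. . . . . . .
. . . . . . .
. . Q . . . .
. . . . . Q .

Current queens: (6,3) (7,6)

3

Branch on row 1: col 1 → 0; col 2 → 3; col 4 → 0; col 5 → 0; col 7 → 0.
Sum: 0 + 3 + 0 + 0 + 0 = 3.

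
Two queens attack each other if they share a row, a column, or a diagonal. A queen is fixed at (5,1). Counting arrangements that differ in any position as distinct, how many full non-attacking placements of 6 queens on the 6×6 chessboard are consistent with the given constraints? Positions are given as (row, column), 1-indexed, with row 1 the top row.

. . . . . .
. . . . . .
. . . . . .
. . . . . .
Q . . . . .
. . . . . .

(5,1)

1

Branch on row 1: col 2 → 0; col 3 → 1; col 4 → 0; col 6 → 0.
Sum: 0 + 1 + 0 + 0 = 1.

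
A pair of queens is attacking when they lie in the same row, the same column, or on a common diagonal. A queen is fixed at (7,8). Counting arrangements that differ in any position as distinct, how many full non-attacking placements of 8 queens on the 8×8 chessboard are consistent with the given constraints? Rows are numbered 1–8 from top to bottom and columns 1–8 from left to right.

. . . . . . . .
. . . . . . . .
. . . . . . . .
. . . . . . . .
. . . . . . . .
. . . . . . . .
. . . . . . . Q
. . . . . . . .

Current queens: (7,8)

Branch on row 1: col 1 → 0; col 3 → 3; col 4 → 1; col 5 → 2; col 6 → 1; col 7 → 1.
Sum: 0 + 3 + 1 + 2 + 1 + 1 = 8.

8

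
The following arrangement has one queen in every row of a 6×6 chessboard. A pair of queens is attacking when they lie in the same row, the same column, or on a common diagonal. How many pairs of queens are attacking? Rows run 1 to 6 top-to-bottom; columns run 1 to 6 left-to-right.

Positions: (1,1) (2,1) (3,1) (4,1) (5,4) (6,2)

Same column: (1,1)–(2,1) (column 1); (1,1)–(3,1) (column 1); (1,1)–(4,1) (column 1); (2,1)–(3,1) (column 1); (2,1)–(4,1) (column 1); (3,1)–(4,1) (column 1).
Same diagonal: (2,1)–(5,4) (|2−5| = |1−4| = 3).
Total attacking pairs: 7.

7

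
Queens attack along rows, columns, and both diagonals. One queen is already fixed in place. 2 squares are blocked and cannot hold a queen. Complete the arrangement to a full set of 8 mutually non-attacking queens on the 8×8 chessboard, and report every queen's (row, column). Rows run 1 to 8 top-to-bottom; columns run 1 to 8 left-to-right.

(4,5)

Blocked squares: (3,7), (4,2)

Row 1: attacked by (4,5)→{2,5,8}. Safe: 1, 3, 4, 6, 7. Place at column 7.
Row 2: attacked by (1,7)→{6,7,8}; (4,5)→{3,5,7}. Safe: 1, 2, 4. Place at column 4.
Row 3: attacked by (1,7)→{5,7}; (2,4)→{3,4,5}; (4,5)→{4,5,6}. Blocked: 7. Safe: 1, 2, 8. Place at column 2.
Row 5: attacked by (1,7)→{3,7}; (2,4)→{1,4,7}; (3,2)→{2,4}; (4,5)→{4,5,6}. Safe: 8. Place at column 8.
Row 6: attacked by (1,7)→{2,7}; (2,4)→{4,8}; (3,2)→{2,5}; (4,5)→{3,5,7}; (5,8)→{7,8}. Safe: 1, 6. Place at column 1.
Row 7: attacked by (1,7)→{1,7}; (2,4)→{4}; (3,2)→{2,6}; (4,5)→{2,5,8}; (5,8)→{6,8}; (6,1)→{1,2}. Safe: 3. Place at column 3.
Row 8: attacked by (1,7)→{7}; (2,4)→{4}; (3,2)→{2,7}; (4,5)→{1,5}; (5,8)→{5,8}; (6,1)→{1,3}; (7,3)→{2,3,4}. Safe: 6. Place at column 6.
Columns [7, 4, 2, 5, 8, 1, 3, 6], r−c [-6, -2, 1, -1, -3, 5, 4, 2], r+c [8, 6, 5, 9, 13, 7, 10, 14] are all distinct, so no two queens attack.

(1,7) (2,4) (3,2) (4,5) (5,8) (6,1) (7,3) (8,6)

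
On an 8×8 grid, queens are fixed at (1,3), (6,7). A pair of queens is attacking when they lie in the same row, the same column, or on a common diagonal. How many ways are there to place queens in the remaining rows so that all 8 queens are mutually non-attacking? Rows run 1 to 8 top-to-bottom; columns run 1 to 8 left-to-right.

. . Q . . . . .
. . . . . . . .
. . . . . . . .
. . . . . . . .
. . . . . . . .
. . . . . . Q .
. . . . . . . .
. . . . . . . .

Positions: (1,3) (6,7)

Branch on row 2: col 1 → 0; col 5 → 2; col 6 → 2; col 8 → 0.
Sum: 0 + 2 + 2 + 0 = 4.

4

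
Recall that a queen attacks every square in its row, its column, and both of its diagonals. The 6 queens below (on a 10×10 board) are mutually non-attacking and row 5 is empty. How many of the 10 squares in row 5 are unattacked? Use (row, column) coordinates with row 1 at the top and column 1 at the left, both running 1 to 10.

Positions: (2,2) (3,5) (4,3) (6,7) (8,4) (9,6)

1

(2,2) attacks row 5 at column 2 and diagonals 5.
(3,5) attacks row 5 at column 5 and diagonals 3, 7.
(4,3) attacks row 5 at column 3 and diagonals 2, 4.
(6,7) attacks row 5 at column 7 and diagonals 6, 8.
(8,4) attacks row 5 at column 4 and diagonals 1, 7.
(9,6) attacks row 5 at column 6 and diagonals 2, 10.
Attacked columns: {1, 2, 3, 4, 5, 6, 7, 8, 10}. Safe: {9}.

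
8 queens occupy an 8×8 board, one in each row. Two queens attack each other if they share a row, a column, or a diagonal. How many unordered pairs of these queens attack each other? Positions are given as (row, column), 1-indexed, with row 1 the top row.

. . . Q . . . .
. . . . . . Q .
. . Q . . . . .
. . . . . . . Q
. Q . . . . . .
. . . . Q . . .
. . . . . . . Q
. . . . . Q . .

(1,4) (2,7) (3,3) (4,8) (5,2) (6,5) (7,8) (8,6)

1

Same column: (4,8)–(7,8) (column 8).
Total attacking pairs: 1.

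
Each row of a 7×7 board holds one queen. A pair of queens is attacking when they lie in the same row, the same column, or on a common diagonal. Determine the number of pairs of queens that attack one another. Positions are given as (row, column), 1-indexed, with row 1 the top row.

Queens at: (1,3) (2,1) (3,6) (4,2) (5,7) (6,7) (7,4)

Same column: (5,7)–(6,7) (column 7).
Same diagonal: (1,3)–(5,7) (|1−5| = |3−7| = 4).
Total attacking pairs: 2.

2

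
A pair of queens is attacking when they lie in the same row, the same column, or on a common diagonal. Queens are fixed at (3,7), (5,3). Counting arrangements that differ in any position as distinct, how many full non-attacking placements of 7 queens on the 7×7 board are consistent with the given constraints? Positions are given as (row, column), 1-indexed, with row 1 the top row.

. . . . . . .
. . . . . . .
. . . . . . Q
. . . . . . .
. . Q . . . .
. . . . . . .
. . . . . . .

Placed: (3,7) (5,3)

2

Branch on row 1: col 1 → 0; col 2 → 0; col 4 → 1; col 6 → 1.
Sum: 0 + 0 + 1 + 1 = 2.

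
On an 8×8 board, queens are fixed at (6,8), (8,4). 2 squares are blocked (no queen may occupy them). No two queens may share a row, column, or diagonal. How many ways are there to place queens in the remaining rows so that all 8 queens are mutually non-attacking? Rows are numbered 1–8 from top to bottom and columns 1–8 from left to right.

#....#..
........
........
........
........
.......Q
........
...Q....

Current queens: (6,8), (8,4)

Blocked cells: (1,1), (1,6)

Branch on row 1: col 2 → 1; col 5 → 1; col 7 → 1.
Sum: 1 + 1 + 1 = 3.

3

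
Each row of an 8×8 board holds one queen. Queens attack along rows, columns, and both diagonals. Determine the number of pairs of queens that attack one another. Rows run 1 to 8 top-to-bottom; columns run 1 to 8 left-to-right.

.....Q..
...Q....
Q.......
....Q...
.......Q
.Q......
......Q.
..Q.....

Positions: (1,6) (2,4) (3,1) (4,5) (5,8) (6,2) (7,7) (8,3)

All columns are distinct and no two queens satisfy |Δrow| = |Δcol|, so no pair attacks.

0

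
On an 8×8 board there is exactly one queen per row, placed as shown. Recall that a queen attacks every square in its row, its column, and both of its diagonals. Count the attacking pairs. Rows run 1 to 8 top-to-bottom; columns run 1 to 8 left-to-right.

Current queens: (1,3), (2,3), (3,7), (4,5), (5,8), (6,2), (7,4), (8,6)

Same column: (1,3)–(2,3) (column 3).
Same diagonal: (2,3)–(4,5) (|2−4| = |3−5| = 2).
Total attacking pairs: 2.

2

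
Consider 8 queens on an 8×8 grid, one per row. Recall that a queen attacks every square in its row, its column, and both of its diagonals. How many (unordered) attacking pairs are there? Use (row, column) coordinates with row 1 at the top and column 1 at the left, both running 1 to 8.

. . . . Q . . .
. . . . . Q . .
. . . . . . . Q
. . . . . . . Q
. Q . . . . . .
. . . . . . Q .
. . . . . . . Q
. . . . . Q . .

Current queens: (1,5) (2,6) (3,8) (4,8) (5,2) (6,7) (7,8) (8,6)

Same column: (2,6)–(8,6) (column 6); (3,8)–(4,8) (column 8); (3,8)–(7,8) (column 8); (4,8)–(7,8) (column 8).
Same diagonal: (1,5)–(2,6) (|1−2| = |5−6| = 1); (1,5)–(4,8) (|1−4| = |5−8| = 3); (2,6)–(4,8) (|2−4| = |6−8| = 2); (6,7)–(7,8) (|6−7| = |7−8| = 1).
Total attacking pairs: 8.

8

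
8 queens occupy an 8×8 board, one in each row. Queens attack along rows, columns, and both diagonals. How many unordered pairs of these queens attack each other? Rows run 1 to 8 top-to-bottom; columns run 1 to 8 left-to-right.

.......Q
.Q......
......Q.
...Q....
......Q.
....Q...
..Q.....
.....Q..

3

Same column: (3,7)–(5,7) (column 7).
Same diagonal: (2,2)–(4,4) (|2−4| = |2−4| = 2); (3,7)–(7,3) (|3−7| = |7−3| = 4).
Total attacking pairs: 3.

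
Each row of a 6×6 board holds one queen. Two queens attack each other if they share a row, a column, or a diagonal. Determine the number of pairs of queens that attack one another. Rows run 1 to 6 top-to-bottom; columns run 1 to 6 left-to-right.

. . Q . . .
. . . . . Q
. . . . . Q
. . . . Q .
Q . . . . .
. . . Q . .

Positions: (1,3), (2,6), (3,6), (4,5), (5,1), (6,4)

Same column: (2,6)–(3,6) (column 6).
Same diagonal: (3,6)–(4,5) (|3−4| = |6−5| = 1).
Total attacking pairs: 2.

2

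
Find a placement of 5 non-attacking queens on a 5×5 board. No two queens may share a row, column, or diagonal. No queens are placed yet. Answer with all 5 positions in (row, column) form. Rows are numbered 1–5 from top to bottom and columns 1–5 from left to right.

(1,3) (2,5) (3,2) (4,4) (5,1)

Row 1: Safe: 1, 2, 3, 4, 5. Place at column 3.
Row 2: attacked by (1,3)→{2,3,4}. Safe: 1, 5. Place at column 5.
Row 3: attacked by (1,3)→{1,3,5}; (2,5)→{4,5}. Safe: 2. Place at column 2.
Row 4: attacked by (1,3)→{3}; (2,5)→{3,5}; (3,2)→{1,2,3}. Safe: 4. Place at column 4.
Row 5: attacked by (1,3)→{3}; (2,5)→{2,5}; (3,2)→{2,4}; (4,4)→{3,4,5}. Safe: 1. Place at column 1.
Columns [3, 5, 2, 4, 1], r−c [-2, -3, 1, 0, 4], r+c [4, 7, 5, 8, 6] are all distinct, so no two queens attack.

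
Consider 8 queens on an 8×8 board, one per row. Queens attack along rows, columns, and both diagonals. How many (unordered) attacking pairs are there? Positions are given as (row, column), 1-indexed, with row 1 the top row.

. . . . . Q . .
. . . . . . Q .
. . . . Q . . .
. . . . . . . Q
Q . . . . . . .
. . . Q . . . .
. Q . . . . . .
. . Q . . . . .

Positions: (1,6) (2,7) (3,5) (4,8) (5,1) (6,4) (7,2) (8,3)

3

Same diagonal: (1,6)–(2,7) (|1−2| = |6−7| = 1); (2,7)–(7,2) (|2−7| = |7−2| = 5); (7,2)–(8,3) (|7−8| = |2−3| = 1).
Total attacking pairs: 3.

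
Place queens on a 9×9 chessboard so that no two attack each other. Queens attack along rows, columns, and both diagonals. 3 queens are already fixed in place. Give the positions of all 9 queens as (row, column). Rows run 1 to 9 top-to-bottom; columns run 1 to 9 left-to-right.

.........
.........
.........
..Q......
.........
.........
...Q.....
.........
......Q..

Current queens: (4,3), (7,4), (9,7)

Row 1: attacked by (4,3)→{3,6}; (7,4)→{4}; (9,7)→{7}. Safe: 1, 2, 5, 8, 9. Place at column 2.
Row 2: attacked by (1,2)→{1,2,3}; (4,3)→{1,3,5}; (7,4)→{4,9}; (9,7)→{7}. Safe: 6, 8. Place at column 6.
Row 3: attacked by (1,2)→{2,4}; (2,6)→{5,6,7}; (4,3)→{2,3,4}; (7,4)→{4,8}; (9,7)→{1,7}. Safe: 9. Place at column 9.
Row 5: attacked by (1,2)→{2,6}; (2,6)→{3,6,9}; (3,9)→{7,9}; (4,3)→{2,3,4}; (7,4)→{2,4,6}; (9,7)→{3,7}. Safe: 1, 5, 8. Place at column 5.
Row 6: attacked by (1,2)→{2,7}; (2,6)→{2,6}; (3,9)→{6,9}; (4,3)→{1,3,5}; (5,5)→{4,5,6}; (7,4)→{3,4,5}; (9,7)→{4,7}. Safe: 8. Place at column 8.
Row 8: attacked by (1,2)→{2,9}; (2,6)→{6}; (3,9)→{4,9}; (4,3)→{3,7}; (5,5)→{2,5,8}; (6,8)→{6,8}; (7,4)→{3,4,5}; (9,7)→{6,7,8}. Safe: 1. Place at column 1.
Columns [2, 6, 9, 3, 5, 8, 4, 1, 7], r−c [-1, -4, -6, 1, 0, -2, 3, 7, 2], r+c [3, 8, 12, 7, 10, 14, 11, 9, 16] are all distinct, so no two queens attack.

(1,2) (2,6) (3,9) (4,3) (5,5) (6,8) (7,4) (8,1) (9,7)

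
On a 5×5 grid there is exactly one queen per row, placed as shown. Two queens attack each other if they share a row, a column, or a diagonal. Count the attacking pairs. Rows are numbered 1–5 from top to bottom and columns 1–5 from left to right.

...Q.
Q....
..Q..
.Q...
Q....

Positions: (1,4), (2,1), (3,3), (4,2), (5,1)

Same column: (2,1)–(5,1) (column 1).
Same diagonal: (3,3)–(4,2) (|3−4| = |3−2| = 1); (3,3)–(5,1) (|3−5| = |3−1| = 2); (4,2)–(5,1) (|4−5| = |2−1| = 1).
Total attacking pairs: 4.

4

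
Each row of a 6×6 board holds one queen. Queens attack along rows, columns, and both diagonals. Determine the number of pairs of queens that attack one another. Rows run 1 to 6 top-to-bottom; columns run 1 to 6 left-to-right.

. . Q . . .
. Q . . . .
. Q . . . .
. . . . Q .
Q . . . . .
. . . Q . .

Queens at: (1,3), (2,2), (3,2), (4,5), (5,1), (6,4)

2

Same column: (2,2)–(3,2) (column 2).
Same diagonal: (1,3)–(2,2) (|1−2| = |3−2| = 1).
Total attacking pairs: 2.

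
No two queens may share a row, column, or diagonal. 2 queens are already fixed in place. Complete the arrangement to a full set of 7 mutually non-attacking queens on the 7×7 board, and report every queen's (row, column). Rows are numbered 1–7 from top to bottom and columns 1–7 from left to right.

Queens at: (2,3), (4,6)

(1,5) (2,3) (3,1) (4,6) (5,4) (6,2) (7,7)

Row 1: attacked by (2,3)→{2,3,4}; (4,6)→{3,6}. Safe: 1, 5, 7. Place at column 5.
Row 3: attacked by (1,5)→{3,5,7}; (2,3)→{2,3,4}; (4,6)→{5,6,7}. Safe: 1. Place at column 1.
Row 5: attacked by (1,5)→{1,5}; (2,3)→{3,6}; (3,1)→{1,3}; (4,6)→{5,6,7}. Safe: 2, 4. Place at column 4.
Row 6: attacked by (1,5)→{5}; (2,3)→{3,7}; (3,1)→{1,4}; (4,6)→{4,6}; (5,4)→{3,4,5}. Safe: 2. Place at column 2.
Row 7: attacked by (1,5)→{5}; (2,3)→{3}; (3,1)→{1,5}; (4,6)→{3,6}; (5,4)→{2,4,6}; (6,2)→{1,2,3}. Safe: 7. Place at column 7.
Columns [5, 3, 1, 6, 4, 2, 7], r−c [-4, -1, 2, -2, 1, 4, 0], r+c [6, 5, 4, 10, 9, 8, 14] are all distinct, so no two queens attack.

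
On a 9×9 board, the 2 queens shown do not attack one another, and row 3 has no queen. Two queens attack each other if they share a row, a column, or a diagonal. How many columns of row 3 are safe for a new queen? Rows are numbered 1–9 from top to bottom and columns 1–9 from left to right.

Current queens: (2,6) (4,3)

(2,6) attacks row 3 at column 6 and diagonals 5, 7.
(4,3) attacks row 3 at column 3 and diagonals 2, 4.
Attacked columns: {2, 3, 4, 5, 6, 7}. Safe: {1, 8, 9}.

3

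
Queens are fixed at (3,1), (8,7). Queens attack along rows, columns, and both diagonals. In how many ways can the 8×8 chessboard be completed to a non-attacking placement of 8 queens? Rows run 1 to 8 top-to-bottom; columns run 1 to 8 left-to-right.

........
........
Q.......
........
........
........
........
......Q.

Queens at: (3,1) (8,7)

3

Branch on row 1: col 2 → 0; col 4 → 1; col 5 → 1; col 6 → 1; col 8 → 0.
Sum: 0 + 1 + 1 + 1 + 0 = 3.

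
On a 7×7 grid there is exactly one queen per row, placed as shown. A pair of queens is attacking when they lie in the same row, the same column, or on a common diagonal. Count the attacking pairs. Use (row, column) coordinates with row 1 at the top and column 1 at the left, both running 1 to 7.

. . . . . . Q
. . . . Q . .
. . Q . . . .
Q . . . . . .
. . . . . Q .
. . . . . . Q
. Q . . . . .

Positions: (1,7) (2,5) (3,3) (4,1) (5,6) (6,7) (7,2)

Same column: (1,7)–(6,7) (column 7).
Same diagonal: (5,6)–(6,7) (|5−6| = |6−7| = 1).
Total attacking pairs: 2.

2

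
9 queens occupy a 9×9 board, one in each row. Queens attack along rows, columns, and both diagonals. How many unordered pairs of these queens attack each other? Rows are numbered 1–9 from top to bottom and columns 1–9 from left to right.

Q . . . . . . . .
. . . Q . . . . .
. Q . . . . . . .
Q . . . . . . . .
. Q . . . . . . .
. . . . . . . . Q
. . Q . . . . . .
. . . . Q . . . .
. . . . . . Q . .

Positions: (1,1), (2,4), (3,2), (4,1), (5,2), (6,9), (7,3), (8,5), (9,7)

6

Same column: (1,1)–(4,1) (column 1); (3,2)–(5,2) (column 2).
Same diagonal: (3,2)–(4,1) (|3−4| = |2−1| = 1); (4,1)–(5,2) (|4−5| = |1−2| = 1); (4,1)–(8,5) (|4−8| = |1−5| = 4); (5,2)–(8,5) (|5−8| = |2−5| = 3).
Total attacking pairs: 6.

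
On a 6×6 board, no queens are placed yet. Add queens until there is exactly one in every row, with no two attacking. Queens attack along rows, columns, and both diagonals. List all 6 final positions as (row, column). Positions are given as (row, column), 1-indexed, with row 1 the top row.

Row 1: Safe: 1, 2, 3, 4, 5, 6. Place at column 5.
Row 2: attacked by (1,5)→{4,5,6}. Safe: 1, 2, 3. Place at column 3.
Row 3: attacked by (1,5)→{3,5}; (2,3)→{2,3,4}. Safe: 1, 6. Place at column 1.
Row 4: attacked by (1,5)→{2,5}; (2,3)→{1,3,5}; (3,1)→{1,2}. Safe: 4, 6. Place at column 6.
Row 5: attacked by (1,5)→{1,5}; (2,3)→{3,6}; (3,1)→{1,3}; (4,6)→{5,6}. Safe: 2, 4. Place at column 4.
Row 6: attacked by (1,5)→{5}; (2,3)→{3}; (3,1)→{1,4}; (4,6)→{4,6}; (5,4)→{3,4,5}. Safe: 2. Place at column 2.
Columns [5, 3, 1, 6, 4, 2], r−c [-4, -1, 2, -2, 1, 4], r+c [6, 5, 4, 10, 9, 8] are all distinct, so no two queens attack.

(1,5) (2,3) (3,1) (4,6) (5,4) (6,2)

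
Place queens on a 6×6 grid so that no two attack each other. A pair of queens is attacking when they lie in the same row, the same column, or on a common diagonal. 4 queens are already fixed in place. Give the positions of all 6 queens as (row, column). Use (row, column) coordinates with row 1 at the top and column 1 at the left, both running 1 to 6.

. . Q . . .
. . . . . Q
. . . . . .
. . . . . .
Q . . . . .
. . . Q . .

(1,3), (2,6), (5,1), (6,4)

(1,3) (2,6) (3,2) (4,5) (5,1) (6,4)

Row 3: attacked by (1,3)→{1,3,5}; (2,6)→{5,6}; (5,1)→{1,3}; (6,4)→{1,4}. Safe: 2. Place at column 2.
Row 4: attacked by (1,3)→{3,6}; (2,6)→{4,6}; (3,2)→{1,2,3}; (5,1)→{1,2}; (6,4)→{2,4,6}. Safe: 5. Place at column 5.
Columns [3, 6, 2, 5, 1, 4], r−c [-2, -4, 1, -1, 4, 2], r+c [4, 8, 5, 9, 6, 10] are all distinct, so no two queens attack.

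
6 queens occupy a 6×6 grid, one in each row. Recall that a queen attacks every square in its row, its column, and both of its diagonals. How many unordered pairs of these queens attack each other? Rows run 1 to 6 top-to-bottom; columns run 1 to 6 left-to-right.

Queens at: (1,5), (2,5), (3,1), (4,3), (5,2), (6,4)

Same column: (1,5)–(2,5) (column 5).
Same diagonal: (2,5)–(4,3) (|2−4| = |5−3| = 2); (2,5)–(5,2) (|2−5| = |5−2| = 3); (3,1)–(6,4) (|3−6| = |1−4| = 3); (4,3)–(5,2) (|4−5| = |3−2| = 1).
Total attacking pairs: 5.

5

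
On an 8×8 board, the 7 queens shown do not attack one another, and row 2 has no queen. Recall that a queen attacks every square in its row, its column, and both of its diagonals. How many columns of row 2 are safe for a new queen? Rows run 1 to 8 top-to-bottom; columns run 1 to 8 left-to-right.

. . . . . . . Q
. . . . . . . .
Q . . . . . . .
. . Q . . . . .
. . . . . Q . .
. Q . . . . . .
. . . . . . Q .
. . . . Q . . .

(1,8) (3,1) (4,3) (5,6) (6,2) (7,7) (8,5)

(1,8) attacks row 2 at column 8 and diagonals 7.
(3,1) attacks row 2 at column 1 and diagonals 2.
(4,3) attacks row 2 at column 3 and diagonals 1, 5.
(5,6) attacks row 2 at column 6 and diagonals 3.
(6,2) attacks row 2 at column 2 and diagonals 6.
(7,7) attacks row 2 at column 7 and diagonals 2.
(8,5) attacks row 2 at column 5.
Attacked columns: {1, 2, 3, 5, 6, 7, 8}. Safe: {4}.

1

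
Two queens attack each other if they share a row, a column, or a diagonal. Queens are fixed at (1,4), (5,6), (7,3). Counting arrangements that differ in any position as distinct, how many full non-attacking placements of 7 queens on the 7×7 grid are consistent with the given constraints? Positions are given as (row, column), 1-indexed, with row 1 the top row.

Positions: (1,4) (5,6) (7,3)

Branch on row 2: col 1 → 0; col 2 → 0; col 7 → 1.
Sum: 0 + 0 + 1 = 1.

1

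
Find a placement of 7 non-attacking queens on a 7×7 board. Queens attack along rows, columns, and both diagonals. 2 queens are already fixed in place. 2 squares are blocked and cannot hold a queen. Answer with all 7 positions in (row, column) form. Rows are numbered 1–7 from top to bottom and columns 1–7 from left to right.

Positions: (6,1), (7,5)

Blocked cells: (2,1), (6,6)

(1,3) (2,7) (3,2) (4,4) (5,6) (6,1) (7,5)

Row 1: attacked by (6,1)→{1,6}; (7,5)→{5}. Safe: 2, 3, 4, 7. Place at column 3.
Row 2: attacked by (1,3)→{2,3,4}; (6,1)→{1,5}; (7,5)→{5}. Blocked: 1. Safe: 6, 7. Place at column 7.
Row 3: attacked by (1,3)→{1,3,5}; (2,7)→{6,7}; (6,1)→{1,4}; (7,5)→{1,5}. Safe: 2. Place at column 2.
Row 4: attacked by (1,3)→{3,6}; (2,7)→{5,7}; (3,2)→{1,2,3}; (6,1)→{1,3}; (7,5)→{2,5}. Safe: 4. Place at column 4.
Row 5: attacked by (1,3)→{3,7}; (2,7)→{4,7}; (3,2)→{2,4}; (4,4)→{3,4,5}; (6,1)→{1,2}; (7,5)→{3,5,7}. Safe: 6. Place at column 6.
Columns [3, 7, 2, 4, 6, 1, 5], r−c [-2, -5, 1, 0, -1, 5, 2], r+c [4, 9, 5, 8, 11, 7, 12] are all distinct, so no two queens attack.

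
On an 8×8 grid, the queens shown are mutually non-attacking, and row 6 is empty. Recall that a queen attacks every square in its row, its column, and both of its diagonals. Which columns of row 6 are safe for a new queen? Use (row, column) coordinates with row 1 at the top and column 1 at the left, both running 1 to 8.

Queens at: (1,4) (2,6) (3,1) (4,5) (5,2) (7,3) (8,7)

columns 8

(1,4) attacks row 6 at column 4.
(2,6) attacks row 6 at column 6 and diagonals 2.
(3,1) attacks row 6 at column 1 and diagonals 4.
(4,5) attacks row 6 at column 5 and diagonals 3, 7.
(5,2) attacks row 6 at column 2 and diagonals 1, 3.
(7,3) attacks row 6 at column 3 and diagonals 2, 4.
(8,7) attacks row 6 at column 7 and diagonals 5.
Attacked columns: {1, 2, 3, 4, 5, 6, 7}. Safe: {8}.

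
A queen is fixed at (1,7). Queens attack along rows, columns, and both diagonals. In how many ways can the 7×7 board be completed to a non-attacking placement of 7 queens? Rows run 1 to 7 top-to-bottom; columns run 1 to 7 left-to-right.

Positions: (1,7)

4

Branch on row 2: col 1 → 0; col 2 → 1; col 3 → 1; col 4 → 1; col 5 → 1.
Sum: 0 + 1 + 1 + 1 + 1 = 4.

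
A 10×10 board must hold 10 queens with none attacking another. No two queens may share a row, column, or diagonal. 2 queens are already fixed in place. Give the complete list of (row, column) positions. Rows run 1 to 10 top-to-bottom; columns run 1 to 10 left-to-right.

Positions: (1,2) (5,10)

Row 2: attacked by (1,2)→{1,2,3}; (5,10)→{7,10}. Safe: 4, 5, 6, 8, 9. Place at column 5.
Row 3: attacked by (1,2)→{2,4}; (2,5)→{4,5,6}; (5,10)→{8,10}. Safe: 1, 3, 7, 9. Place at column 9.
Row 4: attacked by (1,2)→{2,5}; (2,5)→{3,5,7}; (3,9)→{8,9,10}; (5,10)→{9,10}. Safe: 1, 4, 6. Place at column 4.
Row 6: attacked by (1,2)→{2,7}; (2,5)→{1,5,9}; (3,9)→{6,9}; (4,4)→{2,4,6}; (5,10)→{9,10}. Safe: 3, 8. Place at column 8.
Row 7: attacked by (1,2)→{2,8}; (2,5)→{5,10}; (3,9)→{5,9}; (4,4)→{1,4,7}; (5,10)→{8,10}; (6,8)→{7,8,9}. Safe: 3, 6. Place at column 6.
Row 8: attacked by (1,2)→{2,9}; (2,5)→{5}; (3,9)→{4,9}; (4,4)→{4,8}; (5,10)→{7,10}; (6,8)→{6,8,10}; (7,6)→{5,6,7}. Safe: 1, 3. Place at column 3.
Row 9: attacked by (1,2)→{2,10}; (2,5)→{5}; (3,9)→{3,9}; (4,4)→{4,9}; (5,10)→{6,10}; (6,8)→{5,8}; (7,6)→{4,6,8}; (8,3)→{2,3,4}. Safe: 1, 7. Place at column 1.
Row 10: attacked by (1,2)→{2}; (2,5)→{5}; (3,9)→{2,9}; (4,4)→{4,10}; (5,10)→{5,10}; (6,8)→{4,8}; (7,6)→{3,6,9}; (8,3)→{1,3,5}; (9,1)→{1,2}. Safe: 7. Place at column 7.
Columns [2, 5, 9, 4, 10, 8, 6, 3, 1, 7], r−c [-1, -3, -6, 0, -5, -2, 1, 5, 8, 3], r+c [3, 7, 12, 8, 15, 14, 13, 11, 10, 17] are all distinct, so no two queens attack.

(1,2) (2,5) (3,9) (4,4) (5,10) (6,8) (7,6) (8,3) (9,1) (10,7)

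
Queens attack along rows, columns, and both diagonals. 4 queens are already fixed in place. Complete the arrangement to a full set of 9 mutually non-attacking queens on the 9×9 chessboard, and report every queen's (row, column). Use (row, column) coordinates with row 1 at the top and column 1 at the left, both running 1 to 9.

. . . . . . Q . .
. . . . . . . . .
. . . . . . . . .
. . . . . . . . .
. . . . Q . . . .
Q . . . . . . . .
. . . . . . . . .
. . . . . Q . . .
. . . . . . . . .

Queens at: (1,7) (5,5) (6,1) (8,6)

Row 2: attacked by (1,7)→{6,7,8}; (5,5)→{2,5,8}; (6,1)→{1,5}; (8,6)→{6}. Safe: 3, 4, 9. Place at column 4.
Row 3: attacked by (1,7)→{5,7,9}; (2,4)→{3,4,5}; (5,5)→{3,5,7}; (6,1)→{1,4}; (8,6)→{1,6}. Safe: 2, 8. Place at column 2.
Row 4: attacked by (1,7)→{4,7}; (2,4)→{2,4,6}; (3,2)→{1,2,3}; (5,5)→{4,5,6}; (6,1)→{1,3}; (8,6)→{2,6}. Safe: 8, 9. Place at column 9.
Row 7: attacked by (1,7)→{1,7}; (2,4)→{4,9}; (3,2)→{2,6}; (4,9)→{6,9}; (5,5)→{3,5,7}; (6,1)→{1,2}; (8,6)→{5,6,7}. Safe: 8. Place at column 8.
Row 9: attacked by (1,7)→{7}; (2,4)→{4}; (3,2)→{2,8}; (4,9)→{4,9}; (5,5)→{1,5,9}; (6,1)→{1,4}; (7,8)→{6,8}; (8,6)→{5,6,7}. Safe: 3. Place at column 3.
Columns [7, 4, 2, 9, 5, 1, 8, 6, 3], r−c [-6, -2, 1, -5, 0, 5, -1, 2, 6], r+c [8, 6, 5, 13, 10, 7, 15, 14, 12] are all distinct, so no two queens attack.

(1,7) (2,4) (3,2) (4,9) (5,5) (6,1) (7,8) (8,6) (9,3)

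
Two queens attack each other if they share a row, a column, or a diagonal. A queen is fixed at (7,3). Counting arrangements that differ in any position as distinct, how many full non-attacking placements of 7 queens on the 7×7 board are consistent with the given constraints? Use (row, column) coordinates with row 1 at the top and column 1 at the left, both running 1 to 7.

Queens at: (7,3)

6

Branch on row 1: col 1 → 1; col 2 → 0; col 4 → 1; col 5 → 2; col 6 → 1; col 7 → 1.
Sum: 1 + 0 + 1 + 2 + 1 + 1 = 6.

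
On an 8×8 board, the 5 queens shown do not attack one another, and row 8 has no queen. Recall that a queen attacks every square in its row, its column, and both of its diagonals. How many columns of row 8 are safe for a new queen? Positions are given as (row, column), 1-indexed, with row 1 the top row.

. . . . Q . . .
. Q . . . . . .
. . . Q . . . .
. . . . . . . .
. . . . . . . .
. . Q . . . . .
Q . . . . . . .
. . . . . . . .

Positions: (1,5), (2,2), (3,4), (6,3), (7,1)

2

(1,5) attacks row 8 at column 5.
(2,2) attacks row 8 at column 2 and diagonals 8.
(3,4) attacks row 8 at column 4.
(6,3) attacks row 8 at column 3 and diagonals 1, 5.
(7,1) attacks row 8 at column 1 and diagonals 2.
Attacked columns: {1, 2, 3, 4, 5, 8}. Safe: {6, 7}.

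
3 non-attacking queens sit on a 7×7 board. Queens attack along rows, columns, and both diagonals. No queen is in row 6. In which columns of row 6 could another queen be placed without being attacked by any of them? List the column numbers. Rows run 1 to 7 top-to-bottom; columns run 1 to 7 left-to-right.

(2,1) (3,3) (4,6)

columns 2, 7

(2,1) attacks row 6 at column 1 and diagonals 5.
(3,3) attacks row 6 at column 3 and diagonals 6.
(4,6) attacks row 6 at column 6 and diagonals 4.
Attacked columns: {1, 3, 4, 5, 6}. Safe: {2, 7}.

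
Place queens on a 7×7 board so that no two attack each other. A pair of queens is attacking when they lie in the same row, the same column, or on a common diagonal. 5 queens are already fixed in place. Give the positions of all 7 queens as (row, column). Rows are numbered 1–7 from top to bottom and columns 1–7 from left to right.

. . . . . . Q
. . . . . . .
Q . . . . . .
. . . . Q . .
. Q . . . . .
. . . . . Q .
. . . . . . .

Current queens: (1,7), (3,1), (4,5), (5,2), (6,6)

(1,7) (2,4) (3,1) (4,5) (5,2) (6,6) (7,3)

Row 2: attacked by (1,7)→{6,7}; (3,1)→{1,2}; (4,5)→{3,5,7}; (5,2)→{2,5}; (6,6)→{2,6}. Safe: 4. Place at column 4.
Row 7: attacked by (1,7)→{1,7}; (2,4)→{4}; (3,1)→{1,5}; (4,5)→{2,5}; (5,2)→{2,4}; (6,6)→{5,6,7}. Safe: 3. Place at column 3.
Columns [7, 4, 1, 5, 2, 6, 3], r−c [-6, -2, 2, -1, 3, 0, 4], r+c [8, 6, 4, 9, 7, 12, 10] are all distinct, so no two queens attack.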